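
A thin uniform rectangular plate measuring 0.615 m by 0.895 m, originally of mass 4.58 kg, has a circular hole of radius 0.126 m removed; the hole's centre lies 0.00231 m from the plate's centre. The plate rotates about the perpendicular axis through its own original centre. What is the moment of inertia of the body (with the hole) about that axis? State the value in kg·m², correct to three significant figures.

0.447

Unpierced body about its centre: I₀ = (1/12)M(a²+b²) = (1/12)(4.58)[(0.615)² + (0.895)²] = 0.45008 kg·m².
The removed disk has mass m = M·πr²/(ab) = (4.58)·π(0.126)²/(0.615·0.895) = 0.41501 kg (same uniform areal density).
Its moment of inertia about the rotation axis (parallel-axis theorem): I_hole = (1/2)mr² + md² = (1/2)(0.41501)(0.126)² + (0.41501)(0.00231)² = 0.0032966 kg·m².
Treating the hole as negative mass, I = I₀ − I_hole = 0.45008 − 0.0032966 = 0.44678 kg·m².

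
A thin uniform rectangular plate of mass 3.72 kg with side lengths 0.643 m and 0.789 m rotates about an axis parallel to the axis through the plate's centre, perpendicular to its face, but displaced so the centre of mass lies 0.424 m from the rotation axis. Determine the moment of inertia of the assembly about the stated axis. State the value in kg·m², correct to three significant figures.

0.990

I_cm = (1/12)M(a²+b²) = (1/12)(3.72)[(0.643)² + (0.789)²] = 0.32115 kg·m²; centre at d = 0.424 m, so I = I_cm + Md² gives I = 0.32115 + (3.72)(0.424)² = 0.98992 kg·m².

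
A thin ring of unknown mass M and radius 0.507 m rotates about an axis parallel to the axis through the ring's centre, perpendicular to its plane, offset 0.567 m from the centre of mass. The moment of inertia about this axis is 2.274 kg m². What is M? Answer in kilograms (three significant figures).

3.93

I = I_cm + Md² = MR² + Md² = M·[1·(0.507)² + (0.567)²] = M·0.57854.
So M = 2.274 / 0.57854 = 3.9306 kg.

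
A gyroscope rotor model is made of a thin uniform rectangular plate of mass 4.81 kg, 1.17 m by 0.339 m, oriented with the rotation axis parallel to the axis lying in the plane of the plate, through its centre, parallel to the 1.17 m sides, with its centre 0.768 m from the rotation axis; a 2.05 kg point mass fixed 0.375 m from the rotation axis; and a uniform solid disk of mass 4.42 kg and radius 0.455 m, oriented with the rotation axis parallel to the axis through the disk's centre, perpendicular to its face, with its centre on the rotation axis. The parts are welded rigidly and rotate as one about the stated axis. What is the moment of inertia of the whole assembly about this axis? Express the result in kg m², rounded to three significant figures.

3.63

Rectangular plate: I_cm = (1/12)Mb² = (1/12)(4.81)(0.339)² = 0.046064 kg m²; centre at d = 0.768 m, so I = I_cm + Md² gives I = 0.046064 + (4.81)(0.768)² = 2.8831 kg m².
Point mass: I_cm = 0; centre at d = 0.375 m, so I = I_cm + Md² gives I = 0 + (2.05)(0.375)² = 0.28828 kg m².
Solid disk: I_cm = (1/2)MR² = (1/2)(4.42)(0.455)² = 0.45753 kg m²; axis through the centre, so I = 0.45753 kg m².
Total I = 2.8831 + 0.28828 + 0.45753 = 3.6289 kg m².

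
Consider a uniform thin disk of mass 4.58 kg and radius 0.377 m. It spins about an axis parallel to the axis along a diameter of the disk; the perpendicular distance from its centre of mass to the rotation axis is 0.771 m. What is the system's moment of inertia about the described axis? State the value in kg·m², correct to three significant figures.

2.89

I_cm = (1/4)MR² = (1/4)(4.58)(0.377)² = 0.16274 kg·m²; centre at d = 0.771 m, so the parallel axis theorem gives I = 0.16274 + (4.58)(0.771)² = 2.8853 kg·m².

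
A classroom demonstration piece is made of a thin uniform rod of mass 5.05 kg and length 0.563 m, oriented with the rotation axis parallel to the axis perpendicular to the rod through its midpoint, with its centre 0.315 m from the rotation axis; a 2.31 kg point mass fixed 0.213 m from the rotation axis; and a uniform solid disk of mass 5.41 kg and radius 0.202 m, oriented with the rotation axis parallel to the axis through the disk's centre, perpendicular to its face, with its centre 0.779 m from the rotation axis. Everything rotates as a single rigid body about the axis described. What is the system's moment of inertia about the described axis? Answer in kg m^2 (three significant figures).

Thin rod: I_cm = (1/12)ML² = (1/12)(5.05)(0.563)² = 0.13339 kg m^2; centre at d = 0.315 m, so the parallel axis theorem gives I = 0.13339 + (5.05)(0.315)² = 0.63448 kg m^2.
Point mass: I_cm = 0; centre at d = 0.213 m, so the parallel axis theorem gives I = 0 + (2.31)(0.213)² = 0.1048 kg m^2.
Solid disk: I_cm = (1/2)MR² = (1/2)(5.41)(0.202)² = 0.11037 kg m^2; centre at d = 0.779 m, so the parallel axis theorem gives I = 0.11037 + (5.41)(0.779)² = 3.3934 kg m^2.
Total I = 0.63448 + 0.1048 + 3.3934 = 4.1327 kg m^2.

4.13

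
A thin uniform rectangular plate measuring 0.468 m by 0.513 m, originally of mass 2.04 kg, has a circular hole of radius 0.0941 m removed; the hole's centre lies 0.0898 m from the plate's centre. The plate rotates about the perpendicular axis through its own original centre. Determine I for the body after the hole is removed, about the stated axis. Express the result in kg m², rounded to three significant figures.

0.0790

Unpierced body about its centre: I₀ = (1/12)M(a²+b²) = (1/12)(2.04)[(0.468)² + (0.513)²] = 0.081973 kg m².
The removed disk has mass m = M·πr²/(ab) = (2.04)·π(0.0941)²/(0.468·0.513) = 0.23637 kg (same uniform areal density).
Its moment of inertia about the rotation axis (parallel-axis theorem): I_hole = (1/2)mr² + md² = (1/2)(0.23637)(0.0941)² + (0.23637)(0.0898)² = 0.0029526 kg m².
Treating the hole as negative mass, I = I₀ − I_hole = 0.081973 − 0.0029526 = 0.07902 kg m².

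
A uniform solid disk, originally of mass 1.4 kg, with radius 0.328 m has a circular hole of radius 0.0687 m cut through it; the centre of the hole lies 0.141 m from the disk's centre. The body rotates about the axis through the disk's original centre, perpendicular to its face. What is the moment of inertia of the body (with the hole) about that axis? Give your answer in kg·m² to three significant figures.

0.0739

Unpierced body about its centre: I₀ = (1/2)MR² = (1/2)(1.4)(0.328)² = 0.075309 kg·m².
The removed disk has mass m = M·(r/R)² = (1.4)(0.0687/0.328)² = 0.061418 kg (same uniform areal density).
Its moment of inertia about the rotation axis (parallel-axis theorem): I_hole = (1/2)mr² + md² = (1/2)(0.061418)(0.0687)² + (0.061418)(0.141)² = 0.001366 kg·m².
Treating the hole as negative mass, I = I₀ − I_hole = 0.075309 − 0.001366 = 0.073943 kg·m².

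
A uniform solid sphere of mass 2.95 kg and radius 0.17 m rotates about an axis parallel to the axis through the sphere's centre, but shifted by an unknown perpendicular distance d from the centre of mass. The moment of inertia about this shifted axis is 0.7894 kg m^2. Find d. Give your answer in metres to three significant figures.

About the centre-of-mass axis, I_cm = (2/5)MR² = (2/5)(2.95)(0.17)² = 0.034102 kg m^2.
Parallel axis theorem: I = I_cm + Md², so Md² = 0.7894 − 0.034102 = 0.7553 kg m^2.
d = √(0.7553 / 2.95) = 0.506 m.

0.506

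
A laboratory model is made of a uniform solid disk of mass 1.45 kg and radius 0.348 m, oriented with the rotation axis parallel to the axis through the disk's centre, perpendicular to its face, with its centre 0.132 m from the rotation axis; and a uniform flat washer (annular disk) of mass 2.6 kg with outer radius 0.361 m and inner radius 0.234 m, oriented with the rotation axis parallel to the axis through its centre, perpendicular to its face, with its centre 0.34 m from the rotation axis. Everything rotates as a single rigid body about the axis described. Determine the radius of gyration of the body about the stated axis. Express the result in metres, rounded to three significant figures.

0.402

Solid disk: I_cm = (1/2)MR² = (1/2)(1.45)(0.348)² = 0.0878 kg m^2; centre at d = 0.132 m, so I = I_cm + Md² gives I = 0.0878 + (1.45)(0.132)² = 0.11307 kg m^2.
Annular disk: I_cm = (1/2)M(R²+r²) = (1/2)(2.6)[(0.361)² + (0.234)²] = 0.2406 kg m^2; centre at d = 0.34 m, so I = I_cm + Md² gives I = 0.2406 + (2.6)(0.34)² = 0.54116 kg m^2.
Total I = 0.65423 kg m^2; total mass M = 4.05 kg.
k = √(I/M) = √(0.65423/4.05) = 0.40192 m.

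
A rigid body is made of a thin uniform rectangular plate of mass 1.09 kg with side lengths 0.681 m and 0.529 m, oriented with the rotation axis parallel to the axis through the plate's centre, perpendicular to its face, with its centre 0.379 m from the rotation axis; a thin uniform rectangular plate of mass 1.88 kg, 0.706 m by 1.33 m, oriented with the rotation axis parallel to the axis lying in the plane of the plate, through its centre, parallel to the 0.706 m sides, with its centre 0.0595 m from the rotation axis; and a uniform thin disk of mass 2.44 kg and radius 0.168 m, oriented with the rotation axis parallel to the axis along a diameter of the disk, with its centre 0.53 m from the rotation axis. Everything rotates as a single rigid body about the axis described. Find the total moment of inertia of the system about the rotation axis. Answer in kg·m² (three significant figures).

1.21

Rectangular plate: I_cm = (1/12)M(a²+b²) = (1/12)(1.09)[(0.681)² + (0.529)²] = 0.067544 kg·m²; centre at d = 0.379 m, so I = I_cm + Md² gives I = 0.067544 + (1.09)(0.379)² = 0.22411 kg·m².
Rectangular plate: I_cm = (1/12)Mb² = (1/12)(1.88)(1.33)² = 0.27713 kg·m²; centre at d = 0.0595 m, so I = I_cm + Md² gives I = 0.27713 + (1.88)(0.0595)² = 0.28378 kg·m².
Thin disk: I_cm = (1/4)MR² = (1/4)(2.44)(0.168)² = 0.017217 kg·m²; centre at d = 0.53 m, so I = I_cm + Md² gives I = 0.017217 + (2.44)(0.53)² = 0.70261 kg·m².
Total I = 0.22411 + 0.28378 + 0.70261 = 1.2105 kg·m².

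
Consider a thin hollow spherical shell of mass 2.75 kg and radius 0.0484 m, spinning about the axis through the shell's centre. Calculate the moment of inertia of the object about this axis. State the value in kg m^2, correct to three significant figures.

I_cm = (2/3)MR² = (2/3)(2.75)(0.0484)² = 0.0042947 kg m^2; axis through the centre, so I = 0.0042947 kg m^2.

0.00429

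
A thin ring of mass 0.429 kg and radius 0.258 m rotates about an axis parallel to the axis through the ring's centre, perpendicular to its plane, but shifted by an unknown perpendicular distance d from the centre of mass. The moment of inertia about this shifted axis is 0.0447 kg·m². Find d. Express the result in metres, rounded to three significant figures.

0.194

About the centre-of-mass axis, I_cm = MR² = (0.429)(0.258)² = 0.028556 kg·m².
Parallel axis theorem: I = I_cm + Md², so Md² = 0.0447 − 0.028556 = 0.016144 kg·m².
d = √(0.016144 / 0.429) = 0.19399 m.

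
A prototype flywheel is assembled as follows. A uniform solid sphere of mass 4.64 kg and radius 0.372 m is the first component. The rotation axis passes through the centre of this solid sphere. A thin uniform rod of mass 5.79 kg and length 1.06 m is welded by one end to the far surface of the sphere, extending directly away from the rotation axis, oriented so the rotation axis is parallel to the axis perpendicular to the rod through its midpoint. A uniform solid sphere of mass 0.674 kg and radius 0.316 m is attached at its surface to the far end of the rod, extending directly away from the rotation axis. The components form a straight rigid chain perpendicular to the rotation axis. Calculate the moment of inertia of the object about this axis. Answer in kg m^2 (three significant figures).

7.60

Solid sphere: I_cm = (2/5)MR² = (2/5)(4.64)(0.372)² = 0.25684 kg m^2; axis through the centre, so I = 0.25684 kg m^2.
Thin rod: I_cm = (1/12)ML² = (1/12)(5.79)(1.06)² = 0.54214 kg m^2; centre at d = 0.372 + 0.53 = 0.902 m, so I = I_cm + Md² gives I = 0.54214 + (5.79)(0.902)² = 5.2529 kg m^2.
Solid sphere: I_cm = (2/5)MR² = (2/5)(0.674)(0.316)² = 0.026921 kg m^2; centre at d = 0.372 + 0.53 + 0.53 + 0.316 = 1.748 m, so I = I_cm + Md² gives I = 0.026921 + (0.674)(1.748)² = 2.0863 kg m^2.
Total I = 0.25684 + 5.2529 + 2.0863 = 7.5961 kg m^2.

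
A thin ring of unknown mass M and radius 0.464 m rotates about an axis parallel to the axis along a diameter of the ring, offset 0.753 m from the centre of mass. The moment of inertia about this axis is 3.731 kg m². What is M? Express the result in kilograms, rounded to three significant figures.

I = I_cm + Md² = (1/2)MR² + Md² = M·[0.5·(0.464)² + (0.753)²] = M·0.67466.
So M = 3.731 / 0.67466 = 5.5302 kg.

5.53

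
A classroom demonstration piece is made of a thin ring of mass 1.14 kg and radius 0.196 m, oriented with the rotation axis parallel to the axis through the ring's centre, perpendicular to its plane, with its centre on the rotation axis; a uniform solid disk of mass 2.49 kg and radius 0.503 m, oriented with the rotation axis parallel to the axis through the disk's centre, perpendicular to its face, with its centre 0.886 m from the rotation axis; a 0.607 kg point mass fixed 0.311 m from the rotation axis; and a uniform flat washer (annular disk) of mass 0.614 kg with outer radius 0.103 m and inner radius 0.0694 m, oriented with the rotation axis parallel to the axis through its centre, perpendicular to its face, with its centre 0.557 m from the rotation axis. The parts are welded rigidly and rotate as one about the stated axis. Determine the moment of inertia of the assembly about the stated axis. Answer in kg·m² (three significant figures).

2.57

Thin ring: I_cm = MR² = (1.14)(0.196)² = 0.043794 kg·m²; axis through the centre, so I = 0.043794 kg·m².
Solid disk: I_cm = (1/2)MR² = (1/2)(2.49)(0.503)² = 0.315 kg·m²; centre at d = 0.886 m, so the parallel axis theorem gives I = 0.315 + (2.49)(0.886)² = 2.2696 kg·m².
Point mass: I_cm = 0; centre at d = 0.311 m, so the parallel axis theorem gives I = 0 + (0.607)(0.311)² = 0.05871 kg·m².
Annular disk: I_cm = (1/2)M(R²+r²) = (1/2)(0.614)[(0.103)² + (0.0694)²] = 0.0047356 kg·m²; centre at d = 0.557 m, so the parallel axis theorem gives I = 0.0047356 + (0.614)(0.557)² = 0.19523 kg·m².
Total I = 0.043794 + 2.2696 + 0.05871 + 0.19523 = 2.5674 kg·m².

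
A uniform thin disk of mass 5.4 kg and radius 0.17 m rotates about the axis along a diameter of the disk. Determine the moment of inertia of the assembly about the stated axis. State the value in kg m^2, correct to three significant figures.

I_cm = (1/4)MR² = (1/4)(5.4)(0.17)² = 0.039015 kg m^2; axis through the centre, so I = 0.039015 kg m^2.

0.0390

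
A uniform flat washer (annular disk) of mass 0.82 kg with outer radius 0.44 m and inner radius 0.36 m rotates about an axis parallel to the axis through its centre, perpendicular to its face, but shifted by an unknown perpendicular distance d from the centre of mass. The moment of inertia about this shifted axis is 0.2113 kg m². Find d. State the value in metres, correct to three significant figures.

0.310

About the centre-of-mass axis, I_cm = (1/2)M(R²+r²) = (1/2)(0.82)[(0.44)² + (0.36)²] = 0.13251 kg m².
Parallel axis theorem: I = I_cm + Md², so Md² = 0.2113 − 0.13251 = 0.078788 kg m².
d = √(0.078788 / 0.82) = 0.30997 m.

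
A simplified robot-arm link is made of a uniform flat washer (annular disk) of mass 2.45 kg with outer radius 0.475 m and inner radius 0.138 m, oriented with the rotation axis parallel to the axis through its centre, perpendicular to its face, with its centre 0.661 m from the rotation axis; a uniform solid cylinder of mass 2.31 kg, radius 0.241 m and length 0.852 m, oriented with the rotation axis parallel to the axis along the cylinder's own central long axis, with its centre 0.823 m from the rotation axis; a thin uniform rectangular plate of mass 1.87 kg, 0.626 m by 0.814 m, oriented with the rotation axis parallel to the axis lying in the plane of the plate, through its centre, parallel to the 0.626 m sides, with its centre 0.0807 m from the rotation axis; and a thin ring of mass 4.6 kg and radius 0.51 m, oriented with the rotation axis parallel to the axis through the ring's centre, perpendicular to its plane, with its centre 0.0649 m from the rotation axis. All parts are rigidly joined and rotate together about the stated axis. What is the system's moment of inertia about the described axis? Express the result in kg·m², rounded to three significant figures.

Annular disk: I_cm = (1/2)M(R²+r²) = (1/2)(2.45)[(0.475)² + (0.138)²] = 0.29972 kg·m²; centre at d = 0.661 m, so the parallel axis theorem gives I = 0.29972 + (2.45)(0.661)² = 1.3702 kg·m².
Solid cylinder: I_cm = (1/2)MR² = (1/2)(2.31)(0.241)² = 0.067084 kg·m²; centre at d = 0.823 m, so the parallel axis theorem gives I = 0.067084 + (2.31)(0.823)² = 1.6317 kg·m².
Rectangular plate: I_cm = (1/12)Mb² = (1/12)(1.87)(0.814)² = 0.10325 kg·m²; centre at d = 0.0807 m, so the parallel axis theorem gives I = 0.10325 + (1.87)(0.0807)² = 0.11543 kg·m².
Thin ring: I_cm = MR² = (4.6)(0.51)² = 1.1965 kg·m²; centre at d = 0.0649 m, so the parallel axis theorem gives I = 1.1965 + (4.6)(0.0649)² = 1.2158 kg·m².
Total I = 1.3702 + 1.6317 + 0.11543 + 1.2158 = 4.3332 kg·m².

4.33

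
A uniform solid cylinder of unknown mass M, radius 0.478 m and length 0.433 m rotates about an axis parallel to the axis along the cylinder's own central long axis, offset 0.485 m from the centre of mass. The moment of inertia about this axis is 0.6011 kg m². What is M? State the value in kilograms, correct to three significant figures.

1.72

I = I_cm + Md² = (1/2)MR² + Md² = M·[0.5·(0.478)² + (0.485)²] = M·0.34947.
So M = 0.6011 / 0.34947 = 1.72 kg.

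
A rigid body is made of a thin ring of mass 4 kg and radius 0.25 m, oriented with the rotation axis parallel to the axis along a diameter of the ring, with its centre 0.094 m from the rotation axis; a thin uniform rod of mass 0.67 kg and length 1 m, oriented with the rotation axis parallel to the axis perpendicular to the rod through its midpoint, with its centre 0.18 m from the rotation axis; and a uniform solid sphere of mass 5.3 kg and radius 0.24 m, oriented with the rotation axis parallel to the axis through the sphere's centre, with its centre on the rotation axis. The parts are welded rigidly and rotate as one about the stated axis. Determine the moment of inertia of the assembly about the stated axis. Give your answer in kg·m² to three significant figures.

Thin ring: I_cm = (1/2)MR² = (1/2)(4)(0.25)² = 0.125 kg·m²; centre at d = 0.094 m, so I = I_cm + Md² gives I = 0.125 + (4)(0.094)² = 0.16034 kg·m².
Thin rod: I_cm = (1/12)ML² = (1/12)(0.67)(1)² = 0.055833 kg·m²; centre at d = 0.18 m, so I = I_cm + Md² gives I = 0.055833 + (0.67)(0.18)² = 0.077541 kg·m².
Solid sphere: I_cm = (2/5)MR² = (2/5)(5.3)(0.24)² = 0.12211 kg·m²; axis through the centre, so I = 0.12211 kg·m².
Total I = 0.16034 + 0.077541 + 0.12211 = 0.36 kg·m².

0.360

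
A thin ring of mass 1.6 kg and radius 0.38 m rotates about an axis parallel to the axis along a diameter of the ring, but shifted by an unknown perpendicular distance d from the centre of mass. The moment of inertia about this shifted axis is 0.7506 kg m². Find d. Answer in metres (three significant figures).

0.630

About the centre-of-mass axis, I_cm = (1/2)MR² = (1/2)(1.6)(0.38)² = 0.11552 kg m².
Parallel axis theorem: I = I_cm + Md², so Md² = 0.7506 − 0.11552 = 0.63508 kg m².
d = √(0.63508 / 1.6) = 0.63002 m.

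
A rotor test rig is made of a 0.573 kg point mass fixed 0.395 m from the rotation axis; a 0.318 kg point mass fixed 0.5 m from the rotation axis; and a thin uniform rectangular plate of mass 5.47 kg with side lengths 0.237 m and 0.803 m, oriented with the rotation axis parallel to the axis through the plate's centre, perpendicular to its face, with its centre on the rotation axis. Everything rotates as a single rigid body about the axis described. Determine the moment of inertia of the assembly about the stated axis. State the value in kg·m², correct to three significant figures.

Point mass: I_cm = 0; centre at d = 0.395 m, so the parallel axis theorem gives I = 0 + (0.573)(0.395)² = 0.089402 kg·m².
Point mass: I_cm = 0; centre at d = 0.5 m, so the parallel axis theorem gives I = 0 + (0.318)(0.5)² = 0.0795 kg·m².
Rectangular plate: I_cm = (1/12)M(a²+b²) = (1/12)(5.47)[(0.237)² + (0.803)²] = 0.31953 kg·m²; axis through the centre, so I = 0.31953 kg·m².
Total I = 0.089402 + 0.0795 + 0.31953 = 0.48843 kg·m².

0.488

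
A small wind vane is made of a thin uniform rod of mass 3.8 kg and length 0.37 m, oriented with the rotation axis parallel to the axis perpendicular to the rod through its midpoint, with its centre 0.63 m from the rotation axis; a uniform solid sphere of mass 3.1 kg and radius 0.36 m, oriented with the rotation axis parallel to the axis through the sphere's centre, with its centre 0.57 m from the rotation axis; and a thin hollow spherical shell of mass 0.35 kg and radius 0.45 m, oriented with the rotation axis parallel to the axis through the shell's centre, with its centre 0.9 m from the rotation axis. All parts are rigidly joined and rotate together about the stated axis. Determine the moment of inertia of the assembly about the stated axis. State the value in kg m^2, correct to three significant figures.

Thin rod: I_cm = (1/12)ML² = (1/12)(3.8)(0.37)² = 0.043352 kg m^2; centre at d = 0.63 m, so I = I_cm + Md² gives I = 0.043352 + (3.8)(0.63)² = 1.5516 kg m^2.
Solid sphere: I_cm = (2/5)MR² = (2/5)(3.1)(0.36)² = 0.1607 kg m^2; centre at d = 0.57 m, so I = I_cm + Md² gives I = 0.1607 + (3.1)(0.57)² = 1.1679 kg m^2.
Spherical shell: I_cm = (2/3)MR² = (2/3)(0.35)(0.45)² = 0.04725 kg m^2; centre at d = 0.9 m, so I = I_cm + Md² gives I = 0.04725 + (0.35)(0.9)² = 0.33075 kg m^2.
Total I = 1.5516 + 1.1679 + 0.33075 = 3.0502 kg m^2.

3.05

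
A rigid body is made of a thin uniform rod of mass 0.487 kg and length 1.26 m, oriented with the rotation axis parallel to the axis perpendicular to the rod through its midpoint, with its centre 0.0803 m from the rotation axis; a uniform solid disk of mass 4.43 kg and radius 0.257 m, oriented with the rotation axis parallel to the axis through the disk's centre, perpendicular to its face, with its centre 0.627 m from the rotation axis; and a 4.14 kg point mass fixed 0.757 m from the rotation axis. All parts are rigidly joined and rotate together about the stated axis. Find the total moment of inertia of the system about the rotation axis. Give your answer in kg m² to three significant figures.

4.33

Thin rod: I_cm = (1/12)ML² = (1/12)(0.487)(1.26)² = 0.06443 kg m²; centre at d = 0.0803 m, so I = I_cm + Md² gives I = 0.06443 + (0.487)(0.0803)² = 0.06757 kg m².
Solid disk: I_cm = (1/2)MR² = (1/2)(4.43)(0.257)² = 0.1463 kg m²; centre at d = 0.627 m, so I = I_cm + Md² gives I = 0.1463 + (4.43)(0.627)² = 1.8879 kg m².
Point mass: I_cm = 0; centre at d = 0.757 m, so I = I_cm + Md² gives I = 0 + (4.14)(0.757)² = 2.3724 kg m².
Total I = 0.06757 + 1.8879 + 2.3724 = 4.3279 kg m².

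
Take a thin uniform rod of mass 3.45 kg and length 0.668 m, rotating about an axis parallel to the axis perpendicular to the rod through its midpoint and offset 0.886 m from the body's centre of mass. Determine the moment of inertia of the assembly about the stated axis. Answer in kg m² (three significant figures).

2.84

I_cm = (1/12)ML² = (1/12)(3.45)(0.668)² = 0.12829 kg m²; centre at d = 0.886 m, so the parallel axis theorem gives I = 0.12829 + (3.45)(0.886)² = 2.8365 kg m².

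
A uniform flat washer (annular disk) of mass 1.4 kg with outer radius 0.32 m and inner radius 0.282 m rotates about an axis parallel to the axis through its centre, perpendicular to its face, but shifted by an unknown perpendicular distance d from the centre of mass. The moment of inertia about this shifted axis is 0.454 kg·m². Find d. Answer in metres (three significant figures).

0.483

About the centre-of-mass axis, I_cm = (1/2)M(R²+r²) = (1/2)(1.4)[(0.32)² + (0.282)²] = 0.12735 kg·m².
Parallel axis theorem: I = I_cm + Md², so Md² = 0.454 − 0.12735 = 0.32665 kg·m².
d = √(0.32665 / 1.4) = 0.48304 m.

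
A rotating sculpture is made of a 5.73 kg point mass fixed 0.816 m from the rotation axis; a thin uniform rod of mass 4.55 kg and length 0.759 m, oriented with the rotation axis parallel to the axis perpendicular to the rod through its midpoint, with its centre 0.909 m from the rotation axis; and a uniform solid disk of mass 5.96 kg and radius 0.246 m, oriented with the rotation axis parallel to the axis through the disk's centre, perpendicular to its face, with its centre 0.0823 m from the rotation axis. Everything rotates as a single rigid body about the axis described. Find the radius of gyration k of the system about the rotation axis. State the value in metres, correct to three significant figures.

0.702

Point mass: I_cm = 0; centre at d = 0.816 m, so the parallel axis theorem gives I = 0 + (5.73)(0.816)² = 3.8154 kg m².
Thin rod: I_cm = (1/12)ML² = (1/12)(4.55)(0.759)² = 0.21843 kg m²; centre at d = 0.909 m, so the parallel axis theorem gives I = 0.21843 + (4.55)(0.909)² = 3.978 kg m².
Solid disk: I_cm = (1/2)MR² = (1/2)(5.96)(0.246)² = 0.18034 kg m²; centre at d = 0.0823 m, so the parallel axis theorem gives I = 0.18034 + (5.96)(0.0823)² = 0.22071 kg m².
Total I = 8.0141 kg m²; total mass M = 16.24 kg.
k = √(I/M) = √(8.0141/16.24) = 0.70248 m.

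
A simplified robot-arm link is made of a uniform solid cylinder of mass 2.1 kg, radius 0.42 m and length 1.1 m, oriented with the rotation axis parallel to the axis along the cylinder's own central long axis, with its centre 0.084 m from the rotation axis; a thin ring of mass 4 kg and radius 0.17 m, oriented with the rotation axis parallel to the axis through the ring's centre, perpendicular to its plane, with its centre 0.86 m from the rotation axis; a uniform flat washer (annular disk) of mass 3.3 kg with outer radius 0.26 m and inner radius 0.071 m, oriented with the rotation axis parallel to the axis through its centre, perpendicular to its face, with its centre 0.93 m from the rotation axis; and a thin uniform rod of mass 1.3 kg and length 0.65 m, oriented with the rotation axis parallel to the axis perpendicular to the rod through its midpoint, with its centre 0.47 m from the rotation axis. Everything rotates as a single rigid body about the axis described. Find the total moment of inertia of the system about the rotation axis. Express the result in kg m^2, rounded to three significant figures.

Solid cylinder: I_cm = (1/2)MR² = (1/2)(2.1)(0.42)² = 0.18522 kg m^2; centre at d = 0.084 m, so the parallel axis theorem gives I = 0.18522 + (2.1)(0.084)² = 0.20004 kg m^2.
Thin ring: I_cm = MR² = (4)(0.17)² = 0.1156 kg m^2; centre at d = 0.86 m, so the parallel axis theorem gives I = 0.1156 + (4)(0.86)² = 3.074 kg m^2.
Annular disk: I_cm = (1/2)M(R²+r²) = (1/2)(3.3)[(0.26)² + (0.071)²] = 0.11986 kg m^2; centre at d = 0.93 m, so the parallel axis theorem gives I = 0.11986 + (3.3)(0.93)² = 2.974 kg m^2.
Thin rod: I_cm = (1/12)ML² = (1/12)(1.3)(0.65)² = 0.045771 kg m^2; centre at d = 0.47 m, so the parallel axis theorem gives I = 0.045771 + (1.3)(0.47)² = 0.33294 kg m^2.
Total I = 0.20004 + 3.074 + 2.974 + 0.33294 = 6.581 kg m^2.

6.58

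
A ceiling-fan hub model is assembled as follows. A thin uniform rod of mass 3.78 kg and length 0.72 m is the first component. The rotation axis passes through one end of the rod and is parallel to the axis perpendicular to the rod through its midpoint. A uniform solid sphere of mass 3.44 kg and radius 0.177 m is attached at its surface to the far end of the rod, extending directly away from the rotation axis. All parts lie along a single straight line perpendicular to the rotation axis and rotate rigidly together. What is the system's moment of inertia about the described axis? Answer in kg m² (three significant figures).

Thin rod: I_cm = (1/12)ML² = (1/12)(3.78)(0.72)² = 0.1633 kg m²; centre at d = 0.36 m, so I = I_cm + Md² gives I = 0.1633 + (3.78)(0.36)² = 0.65318 kg m².
Solid sphere: I_cm = (2/5)MR² = (2/5)(3.44)(0.177)² = 0.043109 kg m²; centre at d = 0.36 + 0.36 + 0.177 = 0.897 m, so I = I_cm + Md² gives I = 0.043109 + (3.44)(0.897)² = 2.811 kg m².
Total I = 0.65318 + 2.811 = 3.4641 kg m².

3.46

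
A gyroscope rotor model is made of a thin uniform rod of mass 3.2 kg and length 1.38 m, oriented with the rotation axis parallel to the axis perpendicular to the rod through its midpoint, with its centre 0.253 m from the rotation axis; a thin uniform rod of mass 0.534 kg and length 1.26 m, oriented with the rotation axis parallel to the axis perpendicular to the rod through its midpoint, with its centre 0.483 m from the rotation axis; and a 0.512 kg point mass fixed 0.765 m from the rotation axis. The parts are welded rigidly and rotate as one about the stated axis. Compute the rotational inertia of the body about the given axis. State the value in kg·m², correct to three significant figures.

Thin rod: I_cm = (1/12)ML² = (1/12)(3.2)(1.38)² = 0.50784 kg·m²; centre at d = 0.253 m, so the parallel axis theorem gives I = 0.50784 + (3.2)(0.253)² = 0.71267 kg·m².
Thin rod: I_cm = (1/12)ML² = (1/12)(0.534)(1.26)² = 0.070648 kg·m²; centre at d = 0.483 m, so the parallel axis theorem gives I = 0.070648 + (0.534)(0.483)² = 0.19522 kg·m².
Point mass: I_cm = 0; centre at d = 0.765 m, so the parallel axis theorem gives I = 0 + (0.512)(0.765)² = 0.29964 kg·m².
Total I = 0.71267 + 0.19522 + 0.29964 = 1.2075 kg·m².

1.21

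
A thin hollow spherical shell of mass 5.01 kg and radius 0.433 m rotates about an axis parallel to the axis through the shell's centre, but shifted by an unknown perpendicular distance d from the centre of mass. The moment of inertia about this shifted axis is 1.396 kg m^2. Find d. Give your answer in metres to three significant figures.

About the centre-of-mass axis, I_cm = (2/3)MR² = (2/3)(5.01)(0.433)² = 0.62621 kg m^2.
Parallel axis theorem: I = I_cm + Md², so Md² = 1.396 − 0.62621 = 0.76979 kg m^2.
d = √(0.76979 / 5.01) = 0.39198 m.

0.392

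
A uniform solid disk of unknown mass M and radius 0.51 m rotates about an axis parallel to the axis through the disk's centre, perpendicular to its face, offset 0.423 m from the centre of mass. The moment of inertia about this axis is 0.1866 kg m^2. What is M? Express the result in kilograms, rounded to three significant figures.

0.604

I = I_cm + Md² = (1/2)MR² + Md² = M·[0.5·(0.51)² + (0.423)²] = M·0.30898.
So M = 0.1866 / 0.30898 = 0.60392 kg.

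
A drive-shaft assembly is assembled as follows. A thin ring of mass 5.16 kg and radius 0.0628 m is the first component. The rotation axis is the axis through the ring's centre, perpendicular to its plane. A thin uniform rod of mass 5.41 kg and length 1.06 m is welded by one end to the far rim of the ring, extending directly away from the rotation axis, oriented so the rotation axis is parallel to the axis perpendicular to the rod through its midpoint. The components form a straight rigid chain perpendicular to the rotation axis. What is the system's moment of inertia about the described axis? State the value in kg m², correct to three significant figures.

Thin ring: I_cm = MR² = (5.16)(0.0628)² = 0.02035 kg m²; axis through the centre, so I = 0.02035 kg m².
Thin rod: I_cm = (1/12)ML² = (1/12)(5.41)(1.06)² = 0.50656 kg m²; centre at d = 0.0628 + 0.53 = 0.5928 m, so the parallel axis theorem gives I = 0.50656 + (5.41)(0.5928)² = 2.4077 kg m².
Total I = 0.02035 + 2.4077 = 2.428 kg m².

2.43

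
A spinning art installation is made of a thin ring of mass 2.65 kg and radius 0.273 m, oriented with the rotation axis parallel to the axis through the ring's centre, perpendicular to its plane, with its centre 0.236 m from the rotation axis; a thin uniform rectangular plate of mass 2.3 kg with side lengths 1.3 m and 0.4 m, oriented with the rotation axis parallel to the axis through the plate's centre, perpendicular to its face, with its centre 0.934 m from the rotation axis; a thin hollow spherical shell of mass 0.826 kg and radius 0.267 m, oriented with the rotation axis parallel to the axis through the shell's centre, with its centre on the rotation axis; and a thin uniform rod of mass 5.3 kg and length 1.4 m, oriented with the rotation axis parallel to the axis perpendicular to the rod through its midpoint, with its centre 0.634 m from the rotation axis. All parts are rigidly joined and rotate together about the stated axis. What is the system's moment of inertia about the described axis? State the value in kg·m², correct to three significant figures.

5.74

Thin ring: I_cm = MR² = (2.65)(0.273)² = 0.1975 kg·m²; centre at d = 0.236 m, so the parallel axis theorem gives I = 0.1975 + (2.65)(0.236)² = 0.3451 kg·m².
Rectangular plate: I_cm = (1/12)M(a²+b²) = (1/12)(2.3)[(1.3)² + (0.4)²] = 0.35458 kg·m²; centre at d = 0.934 m, so the parallel axis theorem gives I = 0.35458 + (2.3)(0.934)² = 2.361 kg·m².
Spherical shell: I_cm = (2/3)MR² = (2/3)(0.826)(0.267)² = 0.039256 kg·m²; axis through the centre, so I = 0.039256 kg·m².
Thin rod: I_cm = (1/12)ML² = (1/12)(5.3)(1.4)² = 0.86567 kg·m²; centre at d = 0.634 m, so the parallel axis theorem gives I = 0.86567 + (5.3)(0.634)² = 2.996 kg·m².
Total I = 0.3451 + 2.361 + 0.039256 + 2.996 = 5.7414 kg·m².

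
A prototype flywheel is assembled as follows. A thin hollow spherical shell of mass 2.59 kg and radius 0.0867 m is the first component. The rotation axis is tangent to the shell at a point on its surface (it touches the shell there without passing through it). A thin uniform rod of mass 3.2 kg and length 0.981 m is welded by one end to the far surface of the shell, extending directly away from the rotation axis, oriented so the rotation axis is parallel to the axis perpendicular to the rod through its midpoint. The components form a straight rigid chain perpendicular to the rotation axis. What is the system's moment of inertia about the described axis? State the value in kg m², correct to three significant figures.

Spherical shell: I_cm = (2/3)MR² = (2/3)(2.59)(0.0867)² = 0.012979 kg m²; centre at d = 0.0867 m, so the parallel axis theorem gives I = 0.012979 + (2.59)(0.0867)² = 0.032448 kg m².
Thin rod: I_cm = (1/12)ML² = (1/12)(3.2)(0.981)² = 0.25663 kg m²; centre at d = 0.0867 + 0.0867 + 0.4905 = 0.6639 m, so the parallel axis theorem gives I = 0.25663 + (3.2)(0.6639)² = 1.6671 kg m².
Total I = 0.032448 + 1.6671 = 1.6995 kg m².

1.70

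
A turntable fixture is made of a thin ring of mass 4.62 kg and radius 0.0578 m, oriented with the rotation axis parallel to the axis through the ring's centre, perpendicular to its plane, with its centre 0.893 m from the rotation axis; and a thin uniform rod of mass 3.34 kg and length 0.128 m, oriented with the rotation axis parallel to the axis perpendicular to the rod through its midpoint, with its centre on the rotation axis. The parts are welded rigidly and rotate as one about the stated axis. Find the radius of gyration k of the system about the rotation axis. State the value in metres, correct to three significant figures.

0.682

Thin ring: I_cm = MR² = (4.62)(0.0578)² = 0.015435 kg·m²; centre at d = 0.893 m, so the parallel axis theorem gives I = 0.015435 + (4.62)(0.893)² = 3.6996 kg·m².
Thin rod: I_cm = (1/12)ML² = (1/12)(3.34)(0.128)² = 0.0045602 kg·m²; axis through the centre, so I = 0.0045602 kg·m².
Total I = 3.7042 kg·m²; total mass M = 7.96 kg.
k = √(I/M) = √(3.7042/7.96) = 0.68217 m.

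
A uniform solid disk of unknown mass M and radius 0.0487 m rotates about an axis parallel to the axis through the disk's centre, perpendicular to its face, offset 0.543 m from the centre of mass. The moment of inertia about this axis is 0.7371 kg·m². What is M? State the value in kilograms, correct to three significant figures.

I = I_cm + Md² = (1/2)MR² + Md² = M·[0.5·(0.0487)² + (0.543)²] = M·0.29603.
So M = 0.7371 / 0.29603 = 2.4899 kg.

2.49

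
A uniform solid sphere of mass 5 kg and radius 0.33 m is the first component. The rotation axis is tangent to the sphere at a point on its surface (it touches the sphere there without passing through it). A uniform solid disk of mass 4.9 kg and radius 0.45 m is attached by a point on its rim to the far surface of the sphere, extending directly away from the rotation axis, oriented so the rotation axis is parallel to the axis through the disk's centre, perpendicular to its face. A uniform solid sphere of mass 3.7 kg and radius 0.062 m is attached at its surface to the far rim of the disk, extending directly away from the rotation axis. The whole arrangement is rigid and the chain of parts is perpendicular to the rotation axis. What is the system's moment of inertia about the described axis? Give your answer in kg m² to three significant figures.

Solid sphere: I_cm = (2/5)MR² = (2/5)(5)(0.33)² = 0.2178 kg m²; centre at d = 0.33 m, so the parallel axis theorem gives I = 0.2178 + (5)(0.33)² = 0.7623 kg m².
Solid disk: I_cm = (1/2)MR² = (1/2)(4.9)(0.45)² = 0.49613 kg m²; centre at d = 0.33 + 0.33 + 0.45 = 1.11 m, so the parallel axis theorem gives I = 0.49613 + (4.9)(1.11)² = 6.5334 kg m².
Solid sphere: I_cm = (2/5)MR² = (2/5)(3.7)(0.062)² = 0.0056891 kg m²; centre at d = 0.33 + 0.33 + 0.45 + 0.45 + 0.062 = 1.622 m, so the parallel axis theorem gives I = 0.0056891 + (3.7)(1.622)² = 9.74 kg m².
Total I = 0.7623 + 6.5334 + 9.74 = 17.036 kg m².

17.0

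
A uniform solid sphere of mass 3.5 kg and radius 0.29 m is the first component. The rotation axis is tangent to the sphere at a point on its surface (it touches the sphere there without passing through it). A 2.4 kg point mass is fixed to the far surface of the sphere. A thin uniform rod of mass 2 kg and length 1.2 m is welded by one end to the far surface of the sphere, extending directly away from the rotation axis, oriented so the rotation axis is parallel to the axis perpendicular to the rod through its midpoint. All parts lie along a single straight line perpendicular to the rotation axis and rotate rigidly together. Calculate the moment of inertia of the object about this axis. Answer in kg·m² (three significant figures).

Solid sphere: I_cm = (2/5)MR² = (2/5)(3.5)(0.29)² = 0.11774 kg·m²; centre at d = 0.29 m, so I = I_cm + Md² gives I = 0.11774 + (3.5)(0.29)² = 0.41209 kg·m².
Point mass: I_cm = 0; centre at d = 0.29 + 0.29 = 0.58 m, so I = I_cm + Md² gives I = 0 + (2.4)(0.58)² = 0.80736 kg·m².
Thin rod: I_cm = (1/12)ML² = (1/12)(2)(1.2)² = 0.24 kg·m²; centre at d = 0.29 + 0.29 + 0.6 = 1.18 m, so I = I_cm + Md² gives I = 0.24 + (2)(1.18)² = 3.0248 kg·m².
Total I = 0.41209 + 0.80736 + 3.0248 = 4.2443 kg·m².

4.24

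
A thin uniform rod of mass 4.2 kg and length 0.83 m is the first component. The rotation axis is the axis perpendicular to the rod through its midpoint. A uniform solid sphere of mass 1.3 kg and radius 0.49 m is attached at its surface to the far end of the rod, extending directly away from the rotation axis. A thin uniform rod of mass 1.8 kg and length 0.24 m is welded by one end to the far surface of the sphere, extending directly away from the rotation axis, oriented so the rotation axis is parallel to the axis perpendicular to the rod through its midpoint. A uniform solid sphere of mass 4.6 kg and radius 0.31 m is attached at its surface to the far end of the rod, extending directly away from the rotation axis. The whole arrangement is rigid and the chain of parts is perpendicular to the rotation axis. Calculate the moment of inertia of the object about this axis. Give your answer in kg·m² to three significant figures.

23.1

Thin rod: I_cm = (1/12)ML² = (1/12)(4.2)(0.83)² = 0.24111 kg·m²; axis through the centre, so I = 0.24111 kg·m².
Solid sphere: I_cm = (2/5)MR² = (2/5)(1.3)(0.49)² = 0.12485 kg·m²; centre at d = 0.415 + 0.49 = 0.905 m, so the parallel axis theorem gives I = 0.12485 + (1.3)(0.905)² = 1.1896 kg·m².
Thin rod: I_cm = (1/12)ML² = (1/12)(1.8)(0.24)² = 0.00864 kg·m²; centre at d = 0.415 + 0.49 + 0.49 + 0.12 = 1.515 m, so the parallel axis theorem gives I = 0.00864 + (1.8)(1.515)² = 4.14 kg·m².
Solid sphere: I_cm = (2/5)MR² = (2/5)(4.6)(0.31)² = 0.17682 kg·m²; centre at d = 0.415 + 0.49 + 0.49 + 0.12 + 0.12 + 0.31 = 1.945 m, so the parallel axis theorem gives I = 0.17682 + (4.6)(1.945)² = 17.579 kg·m².
Total I = 0.24111 + 1.1896 + 4.14 + 17.579 = 23.149 kg·m².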